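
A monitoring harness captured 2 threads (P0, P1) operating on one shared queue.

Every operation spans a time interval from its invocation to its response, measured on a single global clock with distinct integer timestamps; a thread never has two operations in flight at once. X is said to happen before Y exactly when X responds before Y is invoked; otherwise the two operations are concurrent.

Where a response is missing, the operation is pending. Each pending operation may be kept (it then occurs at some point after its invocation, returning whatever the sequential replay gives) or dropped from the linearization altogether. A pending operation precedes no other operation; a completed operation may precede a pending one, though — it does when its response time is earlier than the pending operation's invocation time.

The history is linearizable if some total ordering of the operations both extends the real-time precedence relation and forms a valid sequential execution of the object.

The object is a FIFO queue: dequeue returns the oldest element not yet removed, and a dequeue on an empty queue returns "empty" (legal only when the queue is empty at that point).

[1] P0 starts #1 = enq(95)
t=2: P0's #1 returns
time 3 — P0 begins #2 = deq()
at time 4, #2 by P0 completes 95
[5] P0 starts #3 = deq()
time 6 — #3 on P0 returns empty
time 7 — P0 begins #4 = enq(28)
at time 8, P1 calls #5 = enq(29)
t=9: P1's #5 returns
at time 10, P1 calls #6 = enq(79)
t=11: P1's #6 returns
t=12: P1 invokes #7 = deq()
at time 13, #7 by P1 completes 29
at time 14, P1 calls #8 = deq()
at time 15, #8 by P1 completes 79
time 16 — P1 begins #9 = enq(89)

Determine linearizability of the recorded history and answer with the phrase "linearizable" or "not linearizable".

witness order: #1, #2, #3, #5, #6, #4, #7, #8
step 1: #1 enq(95) — queue <95>
step 2: #2 deq() → 95 — queue <>
step 3: #3 deq() → empty — queue <>
step 4: #5 enq(29) — queue <29>
step 5: #6 enq(79) — queue <29,79>
step 6: #4 enq(28) (pending, included) — queue <29,79,28>
step 7: #7 deq() → 29 — queue <79,28>
step 8: #8 deq() → 79 — queue <28>

linearizable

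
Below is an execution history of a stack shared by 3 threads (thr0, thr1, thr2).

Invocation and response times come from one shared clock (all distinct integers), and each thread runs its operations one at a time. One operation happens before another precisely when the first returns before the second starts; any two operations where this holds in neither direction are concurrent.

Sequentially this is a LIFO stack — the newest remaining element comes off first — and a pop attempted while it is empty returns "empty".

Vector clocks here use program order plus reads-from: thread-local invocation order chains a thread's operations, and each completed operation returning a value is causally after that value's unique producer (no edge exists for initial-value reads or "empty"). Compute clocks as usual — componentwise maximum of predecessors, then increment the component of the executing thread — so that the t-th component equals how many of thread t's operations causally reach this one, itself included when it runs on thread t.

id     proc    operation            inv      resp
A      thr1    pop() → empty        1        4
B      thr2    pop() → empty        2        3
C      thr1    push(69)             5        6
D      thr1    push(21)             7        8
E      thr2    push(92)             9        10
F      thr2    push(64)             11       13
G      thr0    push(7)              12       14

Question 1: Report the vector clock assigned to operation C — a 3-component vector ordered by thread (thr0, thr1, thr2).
VC(B, invoked at 2): no causal predecessors; +1 on thr2 → (0, 0, 1)
VC(A, invoked at 1): no causal predecessors; +1 on thr1 → (0, 1, 0)
VC(G, invoked at 12): no causal predecessors; +1 on thr0 → (1, 0, 0)
E, invoked 9, takes VC(B)=(0, 0, 1) under max, adds 1 for thr2 → (0, 0, 2)
C, invoked 5, takes VC(A)=(0, 1, 0) under max, adds 1 for thr1 → (0, 2, 0)
F, invoked 11, takes VC(E)=(0, 0, 2) under max, adds 1 for thr2 → (0, 0, 3)
D, invoked 7, takes VC(C)=(0, 2, 0) under max, adds 1 for thr1 → (0, 3, 0)
target: VC(C) = (0, 2, 0)

(0, 2, 0)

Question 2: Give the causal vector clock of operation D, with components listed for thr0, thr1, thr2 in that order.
root op B, invoked 2: fresh clock plus thr2's own tick → (0, 0, 1)
root op A, invoked 1: fresh clock plus thr1's own tick → (0, 1, 0)
root op G, invoked 12: fresh clock plus thr0's own tick → (1, 0, 0)
merge at E (invoked 9): VC(B)=(0, 0, 1), own-thread bump on thr2 → (0, 0, 2)
merge at C (invoked 5): VC(A)=(0, 1, 0), own-thread bump on thr1 → (0, 2, 0)
merge at F (invoked 11): VC(E)=(0, 0, 2), own-thread bump on thr2 → (0, 0, 3)
merge at D (invoked 7): VC(C)=(0, 2, 0), own-thread bump on thr1 → (0, 3, 0)
target: VC(D) = (0, 3, 0)

(0, 3, 0)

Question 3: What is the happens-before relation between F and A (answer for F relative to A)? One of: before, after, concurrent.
F spans [11,13], A spans [1,4]
resp(A)=4 < inv(F)=11

after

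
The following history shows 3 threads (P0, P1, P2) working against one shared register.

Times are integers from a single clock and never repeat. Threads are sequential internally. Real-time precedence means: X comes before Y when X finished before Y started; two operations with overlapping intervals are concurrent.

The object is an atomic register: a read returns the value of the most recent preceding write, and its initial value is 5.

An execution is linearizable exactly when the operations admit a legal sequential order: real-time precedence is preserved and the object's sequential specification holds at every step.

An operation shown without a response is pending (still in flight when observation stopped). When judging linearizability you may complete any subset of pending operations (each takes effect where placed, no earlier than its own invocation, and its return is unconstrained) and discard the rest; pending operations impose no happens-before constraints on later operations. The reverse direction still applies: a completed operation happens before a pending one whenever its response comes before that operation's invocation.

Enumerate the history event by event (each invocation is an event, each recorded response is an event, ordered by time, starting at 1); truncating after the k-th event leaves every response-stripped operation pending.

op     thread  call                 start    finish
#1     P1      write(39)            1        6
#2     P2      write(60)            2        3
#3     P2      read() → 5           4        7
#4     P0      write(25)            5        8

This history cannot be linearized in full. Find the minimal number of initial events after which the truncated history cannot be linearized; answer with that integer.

events 1..6 are linearizable; a witness order is #1, #2:
step 1: #1 write(39) — value 39
step 2: #2 write(60) — value 60
include event 7 — #3 responding at 7 — and every candidate order breaks
no completion choice of the 1 pending operation (#4) rescues it — every subset was tried
take #1, #2, #3 (pending dropped): step 3 already fails, because #3 read() → 5 cannot occur there
take #2, #1, #3 (pending dropped): step 3 already fails, because #3 read() → 5 cannot occur there

7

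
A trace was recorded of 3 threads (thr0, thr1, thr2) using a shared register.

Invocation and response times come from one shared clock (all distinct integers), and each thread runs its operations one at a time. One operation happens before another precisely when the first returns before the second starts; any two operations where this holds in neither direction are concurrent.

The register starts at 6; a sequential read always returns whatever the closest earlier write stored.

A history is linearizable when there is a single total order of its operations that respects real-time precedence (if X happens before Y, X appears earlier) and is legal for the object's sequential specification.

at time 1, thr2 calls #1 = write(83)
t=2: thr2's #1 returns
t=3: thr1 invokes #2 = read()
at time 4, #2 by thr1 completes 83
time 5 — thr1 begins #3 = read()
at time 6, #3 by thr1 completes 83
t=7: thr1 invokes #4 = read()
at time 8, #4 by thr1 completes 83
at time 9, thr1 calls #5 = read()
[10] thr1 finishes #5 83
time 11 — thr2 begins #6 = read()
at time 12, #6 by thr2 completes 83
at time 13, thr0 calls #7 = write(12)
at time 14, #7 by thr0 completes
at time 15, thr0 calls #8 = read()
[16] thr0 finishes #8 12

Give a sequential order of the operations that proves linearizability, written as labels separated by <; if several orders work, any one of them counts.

#1 < #2 < #3 < #4 < #5 < #6 < #7 < #8

1. #1 write(83), leaving value 83
2. #2 read() → 83, leaving value 83
3. #3 read() → 83, leaving value 83
4. #4 read() → 83, leaving value 83
5. #5 read() → 83, leaving value 83
6. #6 read() → 83, leaving value 83
7. #7 write(12), leaving value 12
8. #8 read() → 12, leaving value 12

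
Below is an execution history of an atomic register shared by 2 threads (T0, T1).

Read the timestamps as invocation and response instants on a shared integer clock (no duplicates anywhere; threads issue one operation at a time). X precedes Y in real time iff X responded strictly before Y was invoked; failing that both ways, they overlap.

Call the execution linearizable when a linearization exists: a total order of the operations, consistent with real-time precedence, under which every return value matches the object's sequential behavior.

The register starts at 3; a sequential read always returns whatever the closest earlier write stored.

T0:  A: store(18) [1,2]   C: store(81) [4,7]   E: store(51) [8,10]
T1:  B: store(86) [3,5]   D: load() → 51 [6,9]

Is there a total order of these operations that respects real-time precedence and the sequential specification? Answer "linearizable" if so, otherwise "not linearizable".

linearizable

one valid linearization: A, B, C, E, D
after step 1 (A store(18)): value 18
after step 2 (B store(86)): value 86
after step 3 (C store(81)): value 81
after step 4 (E store(51)): value 51
after step 5 (D load() → 51): value 51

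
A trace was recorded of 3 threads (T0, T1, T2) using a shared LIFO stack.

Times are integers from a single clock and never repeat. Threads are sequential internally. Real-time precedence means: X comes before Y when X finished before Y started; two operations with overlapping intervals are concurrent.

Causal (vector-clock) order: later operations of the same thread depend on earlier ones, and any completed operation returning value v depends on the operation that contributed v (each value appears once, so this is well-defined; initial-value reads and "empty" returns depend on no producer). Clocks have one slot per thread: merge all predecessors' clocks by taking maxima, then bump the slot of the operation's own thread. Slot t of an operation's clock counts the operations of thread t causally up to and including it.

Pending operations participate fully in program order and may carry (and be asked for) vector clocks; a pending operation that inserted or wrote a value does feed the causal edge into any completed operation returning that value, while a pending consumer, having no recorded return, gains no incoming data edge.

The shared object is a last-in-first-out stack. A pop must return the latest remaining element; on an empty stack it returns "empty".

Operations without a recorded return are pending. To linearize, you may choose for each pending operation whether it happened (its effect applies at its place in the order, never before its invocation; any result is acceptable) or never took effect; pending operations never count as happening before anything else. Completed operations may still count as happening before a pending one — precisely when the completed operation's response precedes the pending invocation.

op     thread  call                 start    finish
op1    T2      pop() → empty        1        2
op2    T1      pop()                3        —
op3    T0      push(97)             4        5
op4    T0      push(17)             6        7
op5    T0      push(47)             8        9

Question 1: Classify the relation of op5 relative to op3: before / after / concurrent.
op5 spans [8,9], op3 spans [4,5]
resp(op3)=5 < inv(op5)=8

after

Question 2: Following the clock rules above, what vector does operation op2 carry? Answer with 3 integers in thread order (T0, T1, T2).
VC(op1, invoked at 1): no causal predecessors; +1 on T2 → (0, 0, 1)
VC(op2, invoked at 3): no causal predecessors; +1 on T1 → (0, 1, 0)
VC(op3, invoked at 4): no causal predecessors; +1 on T0 → (1, 0, 0)
op4 (invocation 6): componentwise max over VC(op3)=(1, 0, 0), +1 at T0, giving (2, 0, 0)
op5 (invocation 8): componentwise max over VC(op4)=(2, 0, 0), +1 at T0, giving (3, 0, 0)
target: VC(op2) = (0, 1, 0)

(0, 1, 0)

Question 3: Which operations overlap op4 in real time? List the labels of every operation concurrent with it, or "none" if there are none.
op4 spans [6,7]; an op avoiding the whole window 6..7 is ordered, any other is concurrent
op1 [1,2]: before
op2 [3,…): concurrent
op3 [4,5]: before
op5 [8,9]: after

op2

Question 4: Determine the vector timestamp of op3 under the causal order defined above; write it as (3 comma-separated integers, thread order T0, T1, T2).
root op op1, invoked 1: fresh clock plus T2's own tick → (0, 0, 1)
root op op2, invoked 3: fresh clock plus T1's own tick → (0, 1, 0)
root op op3, invoked 4: fresh clock plus T0's own tick → (1, 0, 0)
invoked at 6, op4 merges VC(op3)=(1, 0, 0) and bumps T0's slot → (2, 0, 0)
invoked at 8, op5 merges VC(op4)=(2, 0, 0) and bumps T0's slot → (3, 0, 0)
target: VC(op3) = (1, 0, 0)

(1, 0, 0)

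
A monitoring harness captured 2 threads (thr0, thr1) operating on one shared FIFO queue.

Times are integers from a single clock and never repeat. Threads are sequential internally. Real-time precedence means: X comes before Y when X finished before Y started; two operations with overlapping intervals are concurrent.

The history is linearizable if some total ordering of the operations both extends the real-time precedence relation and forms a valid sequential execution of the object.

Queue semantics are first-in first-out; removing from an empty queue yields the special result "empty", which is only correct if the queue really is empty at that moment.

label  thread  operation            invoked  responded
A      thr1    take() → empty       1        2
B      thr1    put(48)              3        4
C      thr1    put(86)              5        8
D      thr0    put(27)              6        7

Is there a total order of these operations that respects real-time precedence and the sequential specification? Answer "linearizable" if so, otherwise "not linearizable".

linearizable

one valid linearization: A, B, C, D
after step 1 (A take() → empty): queue <>
after step 2 (B put(48)): queue <48>
after step 3 (C put(86)): queue <48,86>
after step 4 (D put(27)): queue <48,86,27>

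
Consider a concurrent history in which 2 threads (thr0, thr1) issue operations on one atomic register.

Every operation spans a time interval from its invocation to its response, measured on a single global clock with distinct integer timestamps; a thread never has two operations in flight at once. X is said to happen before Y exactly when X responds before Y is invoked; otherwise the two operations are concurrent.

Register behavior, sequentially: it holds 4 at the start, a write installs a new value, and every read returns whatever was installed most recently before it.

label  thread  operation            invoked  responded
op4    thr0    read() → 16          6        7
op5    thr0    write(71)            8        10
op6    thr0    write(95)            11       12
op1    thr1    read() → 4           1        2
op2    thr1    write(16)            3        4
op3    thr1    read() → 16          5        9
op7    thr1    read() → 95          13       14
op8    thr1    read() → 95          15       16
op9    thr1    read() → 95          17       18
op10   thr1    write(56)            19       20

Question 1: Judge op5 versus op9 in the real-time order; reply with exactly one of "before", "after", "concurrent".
op5 spans [8,10], op9 spans [17,18]
resp(op5)=10 < inv(op9)=17

before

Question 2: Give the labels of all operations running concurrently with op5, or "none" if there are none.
overlap test against op5 [8,10]: concurrent iff the interval meets 8..10
op1 [1,2]: before
op2 [3,4]: before
op3 [5,9]: concurrent
op4 [6,7]: before
op6 [11,12]: after
op7 [13,14]: after
op8 [15,16]: after
op9 [17,18]: after
op10 [19,20]: after

op3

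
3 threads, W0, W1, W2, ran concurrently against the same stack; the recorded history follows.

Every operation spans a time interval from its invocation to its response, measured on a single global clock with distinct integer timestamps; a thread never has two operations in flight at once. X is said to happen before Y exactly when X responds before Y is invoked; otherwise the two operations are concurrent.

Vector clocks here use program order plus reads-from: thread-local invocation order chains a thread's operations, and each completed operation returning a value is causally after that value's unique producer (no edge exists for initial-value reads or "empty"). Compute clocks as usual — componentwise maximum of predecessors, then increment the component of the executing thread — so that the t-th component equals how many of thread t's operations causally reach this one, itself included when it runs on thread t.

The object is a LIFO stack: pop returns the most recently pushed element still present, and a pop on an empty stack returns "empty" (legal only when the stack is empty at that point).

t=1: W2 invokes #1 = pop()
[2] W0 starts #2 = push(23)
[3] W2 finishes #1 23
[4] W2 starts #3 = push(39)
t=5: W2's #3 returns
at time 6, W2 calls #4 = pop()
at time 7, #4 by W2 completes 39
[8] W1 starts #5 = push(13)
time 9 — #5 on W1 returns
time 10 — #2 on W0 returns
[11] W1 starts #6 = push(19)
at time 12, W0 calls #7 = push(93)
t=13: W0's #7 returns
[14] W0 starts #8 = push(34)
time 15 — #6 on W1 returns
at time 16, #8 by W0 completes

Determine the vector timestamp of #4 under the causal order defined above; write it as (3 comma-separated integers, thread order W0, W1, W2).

(1, 0, 3)

#5 (invocation 8): nothing precedes it; W1's component alone gives (0, 1, 0)
#2 (invocation 2): nothing precedes it; W0's component alone gives (1, 0, 0)
merge at #6 (invoked 11): VC(#5)=(0, 1, 0), own-thread bump on W1 → (0, 2, 0)
merge at #1 (invoked 1): VC(#2)=(1, 0, 0), own-thread bump on W2 → (1, 0, 1)
merge at #7 (invoked 12): VC(#2)=(1, 0, 0), own-thread bump on W0 → (2, 0, 0)
merge at #3 (invoked 4): VC(#1)=(1, 0, 1), own-thread bump on W2 → (1, 0, 2)
merge at #8 (invoked 14): VC(#7)=(2, 0, 0), own-thread bump on W0 → (3, 0, 0)
merge at #4 (invoked 6): VC(#3)=(1, 0, 2), own-thread bump on W2 → (1, 0, 3)
target: VC(#4) = (1, 0, 3)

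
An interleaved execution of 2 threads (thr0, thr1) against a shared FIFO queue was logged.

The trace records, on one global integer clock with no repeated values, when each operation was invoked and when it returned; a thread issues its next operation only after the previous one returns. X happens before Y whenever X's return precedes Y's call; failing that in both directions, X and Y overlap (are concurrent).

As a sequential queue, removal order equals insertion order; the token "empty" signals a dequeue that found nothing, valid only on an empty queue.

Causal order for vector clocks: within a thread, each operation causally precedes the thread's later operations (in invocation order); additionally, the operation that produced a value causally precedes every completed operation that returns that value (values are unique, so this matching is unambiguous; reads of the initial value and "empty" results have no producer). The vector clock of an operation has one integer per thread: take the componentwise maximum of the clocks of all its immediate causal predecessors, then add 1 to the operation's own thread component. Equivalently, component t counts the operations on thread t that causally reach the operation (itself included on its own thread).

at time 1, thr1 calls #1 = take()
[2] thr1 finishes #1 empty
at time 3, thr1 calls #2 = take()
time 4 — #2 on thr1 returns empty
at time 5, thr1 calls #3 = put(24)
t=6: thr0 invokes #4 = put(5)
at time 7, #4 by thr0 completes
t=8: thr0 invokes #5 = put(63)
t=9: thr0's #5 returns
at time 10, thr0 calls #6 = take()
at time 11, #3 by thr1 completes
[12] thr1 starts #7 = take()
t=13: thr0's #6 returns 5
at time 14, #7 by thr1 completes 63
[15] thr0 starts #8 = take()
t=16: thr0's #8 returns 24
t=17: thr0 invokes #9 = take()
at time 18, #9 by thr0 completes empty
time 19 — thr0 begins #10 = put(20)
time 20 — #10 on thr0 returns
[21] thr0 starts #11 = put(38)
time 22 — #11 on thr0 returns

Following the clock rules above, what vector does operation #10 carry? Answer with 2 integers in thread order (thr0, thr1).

#1 (invocation 1): nothing precedes it; thr1's component alone gives (0, 1)
#4 (invocation 6): nothing precedes it; thr0's component alone gives (1, 0)
from VC(#1)=(0, 1), #2 (invoked 3) maxes components and bumps thr1 → (0, 2)
from VC(#4)=(1, 0), #5 (invoked 8) maxes components and bumps thr0 → (2, 0)
from VC(#2)=(0, 2), #3 (invoked 5) maxes components and bumps thr1 → (0, 3)
from VC(#4)=(1, 0), VC(#5)=(2, 0), #6 (invoked 10) maxes components and bumps thr0 → (3, 0)
from VC(#3)=(0, 3), VC(#5)=(2, 0), #7 (invoked 12) maxes components and bumps thr1 → (2, 4)
from VC(#3)=(0, 3), VC(#6)=(3, 0), #8 (invoked 15) maxes components and bumps thr0 → (4, 3)
from VC(#8)=(4, 3), #9 (invoked 17) maxes components and bumps thr0 → (5, 3)
from VC(#9)=(5, 3), #10 (invoked 19) maxes components and bumps thr0 → (6, 3)
from VC(#10)=(6, 3), #11 (invoked 21) maxes components and bumps thr0 → (7, 3)
target: VC(#10) = (6, 3)

(6, 3)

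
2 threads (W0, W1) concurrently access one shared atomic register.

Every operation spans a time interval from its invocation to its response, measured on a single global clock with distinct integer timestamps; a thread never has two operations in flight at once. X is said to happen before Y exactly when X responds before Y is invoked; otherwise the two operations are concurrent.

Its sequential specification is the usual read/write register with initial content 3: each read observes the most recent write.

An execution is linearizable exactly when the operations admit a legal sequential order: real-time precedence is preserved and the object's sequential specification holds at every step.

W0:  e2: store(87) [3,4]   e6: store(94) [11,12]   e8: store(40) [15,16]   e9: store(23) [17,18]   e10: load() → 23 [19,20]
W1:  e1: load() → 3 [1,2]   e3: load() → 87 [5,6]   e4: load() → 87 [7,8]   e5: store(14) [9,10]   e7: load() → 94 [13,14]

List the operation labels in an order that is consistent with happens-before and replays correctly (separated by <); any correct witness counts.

e1 < e2 < e3 < e4 < e5 < e6 < e7 < e8 < e9 < e10

after step 1 (e1 load() → 3): value 3
after step 2 (e2 store(87)): value 87
after step 3 (e3 load() → 87): value 87
after step 4 (e4 load() → 87): value 87
after step 5 (e5 store(14)): value 14
after step 6 (e6 store(94)): value 94
after step 7 (e7 load() → 94): value 94
after step 8 (e8 store(40)): value 40
after step 9 (e9 store(23)): value 23
after step 10 (e10 load() → 23): value 23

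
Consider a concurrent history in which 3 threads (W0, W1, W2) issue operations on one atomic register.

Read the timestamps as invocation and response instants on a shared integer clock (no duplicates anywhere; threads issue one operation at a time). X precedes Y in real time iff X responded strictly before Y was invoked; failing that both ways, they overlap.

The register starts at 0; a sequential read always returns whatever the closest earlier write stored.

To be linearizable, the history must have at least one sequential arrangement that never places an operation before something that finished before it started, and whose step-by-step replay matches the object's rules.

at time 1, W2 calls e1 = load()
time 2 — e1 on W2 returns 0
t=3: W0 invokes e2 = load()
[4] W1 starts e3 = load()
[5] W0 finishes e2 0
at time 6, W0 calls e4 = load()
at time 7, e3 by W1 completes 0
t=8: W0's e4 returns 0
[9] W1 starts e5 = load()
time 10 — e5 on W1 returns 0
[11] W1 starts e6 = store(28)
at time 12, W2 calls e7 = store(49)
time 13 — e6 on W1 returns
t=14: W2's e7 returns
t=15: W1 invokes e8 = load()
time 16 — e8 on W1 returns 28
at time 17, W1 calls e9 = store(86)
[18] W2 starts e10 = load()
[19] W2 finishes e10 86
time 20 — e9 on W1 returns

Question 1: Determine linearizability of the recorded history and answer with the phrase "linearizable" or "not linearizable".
a witness: e1, e2, e3, e4, e5, e7, e6, e8, e9, e10
1. e1 load() → 0, leaving value 0
2. e2 load() → 0, leaving value 0
3. e3 load() → 0, leaving value 0
4. e4 load() → 0, leaving value 0
5. e5 load() → 0, leaving value 0
6. e7 store(49), leaving value 49
7. e6 store(28), leaving value 28
8. e8 load() → 28, leaving value 28
9. e9 store(86), leaving value 86
10. e10 load() → 86, leaving value 86

linearizable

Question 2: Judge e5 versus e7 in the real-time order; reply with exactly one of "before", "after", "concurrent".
e5 spans [9,10], e7 spans [12,14]
resp(e5)=10 < inv(e7)=12

before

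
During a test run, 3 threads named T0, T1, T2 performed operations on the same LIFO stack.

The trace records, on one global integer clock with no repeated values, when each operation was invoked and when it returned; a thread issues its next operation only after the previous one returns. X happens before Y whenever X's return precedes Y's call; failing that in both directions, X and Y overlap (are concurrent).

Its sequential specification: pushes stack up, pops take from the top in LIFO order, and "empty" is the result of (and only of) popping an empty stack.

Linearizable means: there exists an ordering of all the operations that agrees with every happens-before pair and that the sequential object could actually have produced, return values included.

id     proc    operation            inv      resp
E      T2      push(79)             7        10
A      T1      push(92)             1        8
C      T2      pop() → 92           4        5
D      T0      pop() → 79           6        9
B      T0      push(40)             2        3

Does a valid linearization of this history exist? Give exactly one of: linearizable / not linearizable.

linearizable

a witness: B, A, C, E, D
after step 1 (B push(40)): stack <40>
after step 2 (A push(92)): stack <40,92>
after step 3 (C pop() → 92): stack <40>
after step 4 (E push(79)): stack <40,79>
after step 5 (D pop() → 79): stack <40>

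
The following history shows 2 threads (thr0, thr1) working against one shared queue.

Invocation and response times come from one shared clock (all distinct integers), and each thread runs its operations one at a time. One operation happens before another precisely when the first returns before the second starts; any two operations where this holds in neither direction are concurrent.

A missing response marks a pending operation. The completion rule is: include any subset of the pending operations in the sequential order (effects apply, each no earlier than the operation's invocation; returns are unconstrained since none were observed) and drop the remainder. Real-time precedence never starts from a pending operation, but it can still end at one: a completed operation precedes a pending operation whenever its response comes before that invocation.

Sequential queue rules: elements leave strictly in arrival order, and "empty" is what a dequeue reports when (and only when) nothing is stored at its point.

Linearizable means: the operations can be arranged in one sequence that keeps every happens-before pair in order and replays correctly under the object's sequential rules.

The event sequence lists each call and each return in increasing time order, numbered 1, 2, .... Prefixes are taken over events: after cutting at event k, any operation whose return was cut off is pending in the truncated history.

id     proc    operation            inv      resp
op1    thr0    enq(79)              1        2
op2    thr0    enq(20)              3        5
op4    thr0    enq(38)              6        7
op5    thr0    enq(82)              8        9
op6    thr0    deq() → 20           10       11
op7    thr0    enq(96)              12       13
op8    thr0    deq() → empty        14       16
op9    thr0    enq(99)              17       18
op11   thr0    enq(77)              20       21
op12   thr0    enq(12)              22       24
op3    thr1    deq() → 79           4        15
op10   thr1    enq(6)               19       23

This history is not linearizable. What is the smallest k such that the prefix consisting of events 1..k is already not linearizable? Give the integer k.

one valid order for events 1..15 is op1, op2, op3, op4, op5, op6, op7:
after step 1 (op1 enq(79)): queue <79>
after step 2 (op2 enq(20)): queue <79,20>
after step 3 (op3 deq() → 79): queue <20>
after step 4 (op4 enq(38)): queue <20,38>
after step 5 (op5 enq(82)): queue <20,38,82>
after step 6 (op6 deq() → 20): queue <38,82>
after step 7 (op7 enq(96)): queue <38,82,96>
include event 16 — op8 responding at 16 — and every candidate order breaks
take op1, op2, op3, op4, op5, op6, op7, op8: step 8 already fails, because op8 deq() → empty cannot occur there
take op1, op2, op4, op3, op5, op6, op7, op8: step 8 already fails, because op8 deq() → empty cannot occur there

16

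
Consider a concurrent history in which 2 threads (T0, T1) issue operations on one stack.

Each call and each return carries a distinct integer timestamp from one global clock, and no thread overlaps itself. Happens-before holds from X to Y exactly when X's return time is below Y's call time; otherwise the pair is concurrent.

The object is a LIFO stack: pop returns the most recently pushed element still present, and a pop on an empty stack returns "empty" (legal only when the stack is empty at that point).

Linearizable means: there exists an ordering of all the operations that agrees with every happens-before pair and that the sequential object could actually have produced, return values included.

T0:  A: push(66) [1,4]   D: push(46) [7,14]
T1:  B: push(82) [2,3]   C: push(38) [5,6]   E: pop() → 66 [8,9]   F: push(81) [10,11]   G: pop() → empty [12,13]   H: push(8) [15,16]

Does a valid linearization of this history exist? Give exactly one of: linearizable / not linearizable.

not linearizable

through event 8 a valid linearization exists; event 9 (E responding at time 9) ends that
the 4 completed operations admit 2 real-time orders; each fails the stack replay
no completion choice of the 1 pending operation (D) rescues it — every subset was tried
one such order, A, B, C, E (pending dropped), breaks at step 4 where E pop() → 66 is illegal
one such order, B, A, C, E (pending dropped), breaks at step 4 where E pop() → 66 is illegal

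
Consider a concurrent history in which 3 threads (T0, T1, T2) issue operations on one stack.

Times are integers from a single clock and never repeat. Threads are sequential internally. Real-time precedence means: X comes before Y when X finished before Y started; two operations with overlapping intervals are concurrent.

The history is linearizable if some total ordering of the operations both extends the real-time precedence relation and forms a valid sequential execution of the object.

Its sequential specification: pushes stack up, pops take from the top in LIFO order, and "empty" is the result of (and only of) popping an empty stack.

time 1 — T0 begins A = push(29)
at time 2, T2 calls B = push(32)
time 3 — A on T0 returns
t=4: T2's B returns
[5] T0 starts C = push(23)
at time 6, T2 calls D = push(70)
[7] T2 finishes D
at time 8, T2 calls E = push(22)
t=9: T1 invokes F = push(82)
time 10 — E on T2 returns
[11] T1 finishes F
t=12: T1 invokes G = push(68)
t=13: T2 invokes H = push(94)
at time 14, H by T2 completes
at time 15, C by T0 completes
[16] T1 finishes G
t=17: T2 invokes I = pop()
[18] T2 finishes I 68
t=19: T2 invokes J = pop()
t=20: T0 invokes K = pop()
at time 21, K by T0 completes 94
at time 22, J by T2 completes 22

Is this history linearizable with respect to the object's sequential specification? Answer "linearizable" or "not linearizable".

linearizable

one valid linearization: A, B, C, D, F, E, H, G, I, K, J
1. A push(29), leaving stack <29>
2. B push(32), leaving stack <29,32>
3. C push(23), leaving stack <29,32,23>
4. D push(70), leaving stack <29,32,23,70>
5. F push(82), leaving stack <29,32,23,70,82>
6. E push(22), leaving stack <29,32,23,70,82,22>
7. H push(94), leaving stack <29,32,23,70,82,22,94>
8. G push(68), leaving stack <29,32,23,70,82,22,94,68>
9. I pop() → 68, leaving stack <29,32,23,70,82,22,94>
10. K pop() → 94, leaving stack <29,32,23,70,82,22>
11. J pop() → 22, leaving stack <29,32,23,70,82>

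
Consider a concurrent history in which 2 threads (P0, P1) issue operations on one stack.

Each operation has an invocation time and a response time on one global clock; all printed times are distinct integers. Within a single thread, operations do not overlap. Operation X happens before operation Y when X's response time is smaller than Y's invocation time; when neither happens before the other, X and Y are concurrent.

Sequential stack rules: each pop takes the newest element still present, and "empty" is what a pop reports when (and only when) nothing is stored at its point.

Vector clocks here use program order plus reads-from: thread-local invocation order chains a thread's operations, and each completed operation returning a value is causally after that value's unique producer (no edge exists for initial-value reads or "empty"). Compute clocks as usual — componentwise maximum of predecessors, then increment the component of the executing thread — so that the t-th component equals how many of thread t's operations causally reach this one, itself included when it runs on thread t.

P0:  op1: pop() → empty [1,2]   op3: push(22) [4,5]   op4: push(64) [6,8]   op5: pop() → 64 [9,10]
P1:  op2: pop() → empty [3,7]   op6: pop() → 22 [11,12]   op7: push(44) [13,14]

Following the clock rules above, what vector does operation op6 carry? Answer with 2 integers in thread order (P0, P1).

(2, 2)

op2, invoked 3, has no incoming edges; only P1's bump applies → (0, 1)
op1, invoked 1, has no incoming edges; only P0's bump applies → (1, 0)
VC(op3, invoked at 4): max of VC(op1)=(1, 0), then +1 on thread P0 → (2, 0)
VC(op4, invoked at 6): max of VC(op3)=(2, 0), then +1 on thread P0 → (3, 0)
VC(op6, invoked at 11): max of VC(op2)=(0, 1), VC(op3)=(2, 0), then +1 on thread P1 → (2, 2)
VC(op5, invoked at 9): max of VC(op4)=(3, 0), then +1 on thread P0 → (4, 0)
VC(op7, invoked at 13): max of VC(op6)=(2, 2), then +1 on thread P1 → (2, 3)
target: VC(op6) = (2, 2)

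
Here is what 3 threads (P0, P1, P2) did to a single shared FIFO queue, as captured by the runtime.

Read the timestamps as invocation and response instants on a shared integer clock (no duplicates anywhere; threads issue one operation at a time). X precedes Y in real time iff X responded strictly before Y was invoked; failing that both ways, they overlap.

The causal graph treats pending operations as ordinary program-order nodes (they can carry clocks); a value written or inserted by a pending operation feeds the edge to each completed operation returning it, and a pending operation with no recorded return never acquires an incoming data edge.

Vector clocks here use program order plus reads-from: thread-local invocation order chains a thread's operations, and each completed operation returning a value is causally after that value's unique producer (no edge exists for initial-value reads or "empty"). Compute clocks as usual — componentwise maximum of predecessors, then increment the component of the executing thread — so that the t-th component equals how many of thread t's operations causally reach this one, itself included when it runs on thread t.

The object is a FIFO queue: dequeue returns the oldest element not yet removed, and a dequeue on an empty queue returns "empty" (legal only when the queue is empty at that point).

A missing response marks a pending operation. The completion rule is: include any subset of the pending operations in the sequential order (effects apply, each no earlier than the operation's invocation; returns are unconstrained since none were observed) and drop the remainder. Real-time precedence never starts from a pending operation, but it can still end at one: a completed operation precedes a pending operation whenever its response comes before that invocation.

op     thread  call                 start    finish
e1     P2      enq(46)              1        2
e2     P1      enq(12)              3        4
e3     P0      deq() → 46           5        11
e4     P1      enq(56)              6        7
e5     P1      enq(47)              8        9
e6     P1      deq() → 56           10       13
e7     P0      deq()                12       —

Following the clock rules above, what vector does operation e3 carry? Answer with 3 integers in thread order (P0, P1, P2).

root op e1, invoked 1: fresh clock plus P2's own tick → (0, 0, 1)
root op e2, invoked 3: fresh clock plus P1's own tick → (0, 1, 0)
merge at e4 (invoked 6): VC(e2)=(0, 1, 0), own-thread bump on P1 → (0, 2, 0)
merge at e3 (invoked 5): VC(e1)=(0, 0, 1), own-thread bump on P0 → (1, 0, 1)
merge at e5 (invoked 8): VC(e4)=(0, 2, 0), own-thread bump on P1 → (0, 3, 0)
merge at e7 (invoked 12): VC(e3)=(1, 0, 1), own-thread bump on P0 → (2, 0, 1)
merge at e6 (invoked 10): VC(e4)=(0, 2, 0), VC(e5)=(0, 3, 0), own-thread bump on P1 → (0, 4, 0)
target: VC(e3) = (1, 0, 1)

(1, 0, 1)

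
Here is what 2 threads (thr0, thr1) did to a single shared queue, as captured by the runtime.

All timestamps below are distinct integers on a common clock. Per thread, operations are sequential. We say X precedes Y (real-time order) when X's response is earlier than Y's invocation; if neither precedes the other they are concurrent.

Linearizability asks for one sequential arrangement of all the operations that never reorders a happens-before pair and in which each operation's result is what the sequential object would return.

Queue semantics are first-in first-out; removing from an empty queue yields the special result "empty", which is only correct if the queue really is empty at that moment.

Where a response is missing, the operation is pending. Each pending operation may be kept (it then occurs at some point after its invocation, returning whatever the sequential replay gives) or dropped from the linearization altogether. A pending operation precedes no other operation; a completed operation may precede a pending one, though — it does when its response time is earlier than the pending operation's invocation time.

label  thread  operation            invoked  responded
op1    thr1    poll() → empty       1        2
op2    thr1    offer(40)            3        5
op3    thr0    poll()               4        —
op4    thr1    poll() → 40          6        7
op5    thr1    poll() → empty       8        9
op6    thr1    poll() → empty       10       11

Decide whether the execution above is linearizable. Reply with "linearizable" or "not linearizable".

linearizable

one valid linearization: op1, op2, op4, op3, op5, op6
after step 1 (op1 poll() → empty): queue <>
after step 2 (op2 offer(40)): queue <40>
after step 3 (op4 poll() → 40): queue <>
after step 4 (op3 poll() (pending, included)): queue <>
after step 5 (op5 poll() → empty): queue <>
after step 6 (op6 poll() → empty): queue <>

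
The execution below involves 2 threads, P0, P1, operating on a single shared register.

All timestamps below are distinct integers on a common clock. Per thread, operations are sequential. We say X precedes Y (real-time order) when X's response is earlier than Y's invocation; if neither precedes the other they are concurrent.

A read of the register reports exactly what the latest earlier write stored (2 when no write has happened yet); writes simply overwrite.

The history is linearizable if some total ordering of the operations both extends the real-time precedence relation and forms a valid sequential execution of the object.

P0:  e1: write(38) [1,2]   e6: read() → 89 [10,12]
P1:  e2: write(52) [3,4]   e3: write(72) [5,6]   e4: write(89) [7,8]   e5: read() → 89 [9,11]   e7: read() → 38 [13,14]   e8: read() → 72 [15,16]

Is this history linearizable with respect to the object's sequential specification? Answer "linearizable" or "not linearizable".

not linearizable

prefix check: 1..13 passes, 1..14 fails once e7's time-14 response joins
the 7 completed operations admit 2 real-time orders; each fails the register replay
one such order, e1, e2, e3, e4, e5, e6, e7, breaks at step 7 where e7 read() → 38 is illegal
one such order, e1, e2, e3, e4, e6, e5, e7, breaks at step 7 where e7 read() → 38 is illegal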